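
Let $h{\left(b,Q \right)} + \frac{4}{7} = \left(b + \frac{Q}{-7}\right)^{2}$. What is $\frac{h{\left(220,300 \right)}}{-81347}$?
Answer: $- \frac{1537572}{3986003} \approx -0.38574$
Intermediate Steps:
$h{\left(b,Q \right)} = - \frac{4}{7} + \left(b - \frac{Q}{7}\right)^{2}$ ($h{\left(b,Q \right)} = - \frac{4}{7} + \left(b + \frac{Q}{-7}\right)^{2} = - \frac{4}{7} + \left(b + Q \left(- \frac{1}{7}\right)\right)^{2} = - \frac{4}{7} + \left(b - \frac{Q}{7}\right)^{2}$)
$\frac{h{\left(220,300 \right)}}{-81347} = \frac{- \frac{4}{7} + \frac{\left(300 - 1540\right)^{2}}{49}}{-81347} = \left(- \frac{4}{7} + \frac{\left(300 - 1540\right)^{2}}{49}\right) \left(- \frac{1}{81347}\right) = \left(- \frac{4}{7} + \frac{\left(-1240\right)^{2}}{49}\right) \left(- \frac{1}{81347}\right) = \left(- \frac{4}{7} + \frac{1}{49} \cdot 1537600\right) \left(- \frac{1}{81347}\right) = \left(- \frac{4}{7} + \frac{1537600}{49}\right) \left(- \frac{1}{81347}\right) = \frac{1537572}{49} \left(- \frac{1}{81347}\right) = - \frac{1537572}{3986003}$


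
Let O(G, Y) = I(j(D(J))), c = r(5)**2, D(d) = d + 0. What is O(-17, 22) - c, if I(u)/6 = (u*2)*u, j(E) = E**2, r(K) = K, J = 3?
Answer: 947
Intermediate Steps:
D(d) = d
c = 25 (c = 5**2 = 25)
I(u) = 12*u**2 (I(u) = 6*((u*2)*u) = 6*((2*u)*u) = 6*(2*u**2) = 12*u**2)
O(G, Y) = 972 (O(G, Y) = 12*(3**2)**2 = 12*9**2 = 12*81 = 972)
O(-17, 22) - c = 972 - 1*25 = 972 - 25 = 947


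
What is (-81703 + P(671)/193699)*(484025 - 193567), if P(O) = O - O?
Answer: -23731289974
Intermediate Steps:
P(O) = 0
(-81703 + P(671)/193699)*(484025 - 193567) = (-81703 + 0/193699)*(484025 - 193567) = (-81703 + 0*(1/193699))*290458 = (-81703 + 0)*290458 = -81703*290458 = -23731289974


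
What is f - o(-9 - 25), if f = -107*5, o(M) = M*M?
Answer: -1691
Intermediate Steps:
o(M) = M²
f = -535
f - o(-9 - 25) = -535 - (-9 - 25)² = -535 - 1*(-34)² = -535 - 1*1156 = -535 - 1156 = -1691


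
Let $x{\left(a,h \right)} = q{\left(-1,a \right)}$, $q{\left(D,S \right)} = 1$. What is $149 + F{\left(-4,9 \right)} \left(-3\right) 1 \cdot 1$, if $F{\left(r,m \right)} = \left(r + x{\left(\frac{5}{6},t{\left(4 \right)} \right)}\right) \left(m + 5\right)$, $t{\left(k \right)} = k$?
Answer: $275$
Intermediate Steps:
$x{\left(a,h \right)} = 1$
$F{\left(r,m \right)} = \left(1 + r\right) \left(5 + m\right)$ ($F{\left(r,m \right)} = \left(r + 1\right) \left(m + 5\right) = \left(1 + r\right) \left(5 + m\right)$)
$149 + F{\left(-4,9 \right)} \left(-3\right) 1 \cdot 1 = 149 + \left(5 + 9 + 5 \left(-4\right) + 9 \left(-4\right)\right) \left(-3\right) 1 \cdot 1 = 149 + \left(5 + 9 - 20 - 36\right) \left(\left(-3\right) 1\right) = 149 - -126 = 149 + 126 = 275$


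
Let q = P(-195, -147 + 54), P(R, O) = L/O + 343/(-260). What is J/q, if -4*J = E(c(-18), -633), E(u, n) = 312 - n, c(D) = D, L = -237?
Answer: -1904175/9907 ≈ -192.21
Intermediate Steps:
P(R, O) = -343/260 - 237/O (P(R, O) = -237/O + 343/(-260) = -237/O + 343*(-1/260) = -237/O - 343/260 = -343/260 - 237/O)
J = -945/4 (J = -(312 - 1*(-633))/4 = -(312 + 633)/4 = -¼*945 = -945/4 ≈ -236.25)
q = 9907/8060 (q = -343/260 - 237/(-147 + 54) = -343/260 - 237/(-93) = -343/260 - 237*(-1/93) = -343/260 + 79/31 = 9907/8060 ≈ 1.2292)
J/q = -945/(4*9907/8060) = -945/4*8060/9907 = -1904175/9907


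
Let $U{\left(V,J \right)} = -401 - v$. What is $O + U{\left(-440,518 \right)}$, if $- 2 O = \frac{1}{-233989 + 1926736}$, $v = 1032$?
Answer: $- \frac{4851412903}{3385494} \approx -1433.0$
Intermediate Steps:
$U{\left(V,J \right)} = -1433$ ($U{\left(V,J \right)} = -401 - 1032 = -1433$)
$O = - \frac{1}{3385494}$ ($O = - \frac{1}{2 \left(-233989 + 1926736\right)} = - \frac{1}{2 \cdot 1692747} = \left(- \frac{1}{2}\right) \frac{1}{1692747} = - \frac{1}{3385494} \approx -2.9538 \cdot 10^{-7}$)
$O + U{\left(-440,518 \right)} = - \frac{1}{3385494} - 1433 = - \frac{4851412903}{3385494}$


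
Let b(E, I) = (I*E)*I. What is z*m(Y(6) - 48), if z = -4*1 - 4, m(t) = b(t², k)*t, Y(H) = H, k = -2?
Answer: 2370816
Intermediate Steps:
b(E, I) = E*I² (b(E, I) = (E*I)*I = E*I²)
m(t) = 4*t³ (m(t) = (t²*(-2)²)*t = (t²*4)*t = (4*t²)*t = 4*t³)
z = -8 (z = -4 - 4 = -8)
z*m(Y(6) - 48) = -32*(6 - 48)³ = -32*(-42)³ = -32*(-74088) = -8*(-296352) = 2370816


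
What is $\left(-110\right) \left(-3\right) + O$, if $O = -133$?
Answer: $197$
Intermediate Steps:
$\left(-110\right) \left(-3\right) + O = \left(-110\right) \left(-3\right) - 133 = 330 - 133 = 197$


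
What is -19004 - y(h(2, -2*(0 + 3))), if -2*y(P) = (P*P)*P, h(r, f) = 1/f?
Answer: -8209729/432 ≈ -19004.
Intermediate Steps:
y(P) = -P**3/2 (y(P) = -P*P*P/2 = -P**2*P/2 = -P**3/2)
-19004 - y(h(2, -2*(0 + 3))) = -19004 - (-1)*(1/(-2*(0 + 3)))**3/2 = -19004 - (-1)*(1/(-2*3))**3/2 = -19004 - (-1)*(1/(-6))**3/2 = -19004 - (-1)*(-1/6)**3/2 = -19004 - (-1)*(-1)/(2*216) = -19004 - 1*1/432 = -19004 - 1/432 = -8209729/432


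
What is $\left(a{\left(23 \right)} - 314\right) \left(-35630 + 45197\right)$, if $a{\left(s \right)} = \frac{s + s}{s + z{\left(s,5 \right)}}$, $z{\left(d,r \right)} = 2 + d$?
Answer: $- \frac{23958957}{8} \approx -2.9949 \cdot 10^{6}$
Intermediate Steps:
$a{\left(s \right)} = \frac{2 s}{2 + 2 s}$ ($a{\left(s \right)} = \frac{s + s}{s + \left(2 + s\right)} = \frac{2 s}{2 + 2 s}$)
$\left(a{\left(23 \right)} - 314\right) \left(-35630 + 45197\right) = \left(\frac{23}{1 + 23} - 314\right) \left(-35630 + 45197\right) = \left(\frac{23}{24} - 314\right) 9567 = \left(- \frac{7513}{24}\right) 9567 = - \frac{23958957}{8}$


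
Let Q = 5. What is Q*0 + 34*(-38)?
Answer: -1292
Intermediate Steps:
Q*0 + 34*(-38) = 5*0 + 34*(-38) = 0 - 1292 = -1292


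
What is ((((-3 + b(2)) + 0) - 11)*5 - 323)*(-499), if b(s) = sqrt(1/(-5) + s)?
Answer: 196107 - 1497*sqrt(5) ≈ 1.9276e+5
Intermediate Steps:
b(s) = sqrt(-1/5 + s)
((((-3 + b(2)) + 0) - 11)*5 - 323)*(-499) = ((((-3 + sqrt(-5 + 25*2)/5) + 0) - 11)*5 - 323)*(-499) = ((((-3 + sqrt(-5 + 50)/5) + 0) - 11)*5 - 323)*(-499) = ((((-3 + sqrt(45)/5) + 0) - 11)*5 - 323)*(-499) = ((((-3 + (3*sqrt(5))/5) + 0) - 11)*5 - 323)*(-499) = ((((-3 + 3*sqrt(5)/5) + 0) - 11)*5 - 323)*(-499) = (((-3 + 3*sqrt(5)/5) - 11)*5 - 323)*(-499) = ((-14 + 3*sqrt(5)/5)*5 - 323)*(-499) = ((-70 + 3*sqrt(5)) - 323)*(-499) = (-393 + 3*sqrt(5))*(-499) = 196107 - 1497*sqrt(5)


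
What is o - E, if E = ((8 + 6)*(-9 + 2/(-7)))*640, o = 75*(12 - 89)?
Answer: 77425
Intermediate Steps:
o = -5775 (o = 75*(-77) = -5775)
E = -83200 (E = (14*(-9 + 2*(-⅐)))*640 = (14*(-9 - 2/7))*640 = (14*(-65/7))*640 = -130*640 = -83200)
o - E = -5775 - 1*(-83200) = -5775 + 83200 = 77425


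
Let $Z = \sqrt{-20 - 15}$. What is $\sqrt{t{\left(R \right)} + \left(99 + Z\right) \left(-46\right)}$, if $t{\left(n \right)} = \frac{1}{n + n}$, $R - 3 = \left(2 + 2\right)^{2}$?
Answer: $\frac{\sqrt{-6575938 - 66424 i \sqrt{35}}}{38} \approx 2.0155 - 67.513 i$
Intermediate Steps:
$Z = i \sqrt{35}$ ($Z = \sqrt{-35} = i \sqrt{35} \approx 5.9161 i$)
$R = 19$ ($R = 3 + \left(2 + 2\right)^{2} = 3 + 4^{2} = 3 + 16 = 19$)
$t{\left(n \right)} = \frac{1}{2 n}$
$\sqrt{t{\left(R \right)} + \left(99 + Z\right) \left(-46\right)} = \sqrt{\frac{1}{2 \cdot 19} + \left(99 + i \sqrt{35}\right) \left(-46\right)} = \sqrt{\frac{1}{2} \cdot \frac{1}{19} - \left(4554 + 46 i \sqrt{35}\right)} = \sqrt{\frac{1}{38} - \left(4554 + 46 i \sqrt{35}\right)} = \sqrt{- \frac{173051}{38} - 46 i \sqrt{35}}$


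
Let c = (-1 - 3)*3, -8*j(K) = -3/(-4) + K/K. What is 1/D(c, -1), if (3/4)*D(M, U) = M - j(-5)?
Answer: -24/377 ≈ -0.063661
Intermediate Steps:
j(K) = -7/32 (j(K) = -(-3/(-4) + K/K)/8 = -(-3*(-¼) + 1)/8 = -(¾ + 1)/8 = -⅛*7/4 = -7/32)
c = -12 (c = -4*3 = -12)
D(M, U) = 7/24 + 4*M/3 (D(M, U) = 4*(M - 1*(-7/32))/3 = 4*(M + 7/32)/3 = 4*(7/32 + M)/3 = 7/24 + 4*M/3)
1/D(c, -1) = 1/(7/24 + (4/3)*(-12)) = 1/(7/24 - 16) = 1/(-377/24) = -24/377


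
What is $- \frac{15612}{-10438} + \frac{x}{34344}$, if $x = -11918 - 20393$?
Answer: $\frac{99458155}{179241336} \approx 0.55488$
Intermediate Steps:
$x = -32311$ ($x = -11918 - 20393 = -32311$)
$- \frac{15612}{-10438} + \frac{x}{34344} = - \frac{15612}{-10438} - \frac{32311}{34344} = \left(-15612\right) \left(- \frac{1}{10438}\right) - \frac{32311}{34344} = \frac{7806}{5219} - \frac{32311}{34344} = \frac{99458155}{179241336}$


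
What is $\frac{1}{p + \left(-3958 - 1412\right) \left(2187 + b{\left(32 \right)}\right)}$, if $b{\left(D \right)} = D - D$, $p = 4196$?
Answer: $- \frac{1}{11739994} \approx -8.5179 \cdot 10^{-8}$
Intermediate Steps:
$b{\left(D \right)} = 0$
$\frac{1}{p + \left(-3958 - 1412\right) \left(2187 + b{\left(32 \right)}\right)} = \frac{1}{4196 + \left(-3958 - 1412\right) \left(2187 + 0\right)} = \frac{1}{4196 - 11744190} = \frac{1}{-11739994} = - \frac{1}{11739994}$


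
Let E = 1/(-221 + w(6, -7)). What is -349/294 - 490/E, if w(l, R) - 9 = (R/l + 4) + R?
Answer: 10380207/98 ≈ 1.0592e+5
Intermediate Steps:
w(l, R) = 13 + R + R/l (w(l, R) = 9 + ((R/l + 4) + R) = 9 + ((4 + R/l) + R) = 9 + (4 + R + R/l) = 13 + R + R/l)
E = -6/1297 (E = 1/(-221 + (13 - 7 - 7/6)) = 1/(-221 + 29/6) = 1/(-1297/6) = -6/1297 ≈ -0.0046261)
-349/294 - 490/E = -349/294 - 490/(-6/1297) = -349*1/294 - 490*(-1297/6) = -349/294 + 317765/3 = 10380207/98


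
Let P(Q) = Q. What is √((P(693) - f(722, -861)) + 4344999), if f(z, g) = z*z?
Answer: 2*√956102 ≈ 1955.6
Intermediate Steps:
f(z, g) = z²
√((P(693) - f(722, -861)) + 4344999) = √((693 - 1*722²) + 4344999) = √((693 - 1*521284) + 4344999) = √((693 - 521284) + 4344999) = √(-520591 + 4344999) = √3824408 = 2*√956102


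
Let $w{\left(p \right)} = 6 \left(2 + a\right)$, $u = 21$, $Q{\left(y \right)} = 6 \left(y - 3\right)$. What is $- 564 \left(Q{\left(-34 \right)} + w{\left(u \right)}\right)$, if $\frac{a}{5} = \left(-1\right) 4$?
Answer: $186120$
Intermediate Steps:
$Q{\left(y \right)} = -18 + 6 y$ ($Q{\left(y \right)} = 6 \left(-3 + y\right) = -18 + 6 y$)
$a = -20$ ($a = 5 \left(\left(-1\right) 4\right) = 5 \left(-4\right) = -20$)
$w{\left(p \right)} = -108$ ($w{\left(p \right)} = 6 \left(2 - 20\right) = 6 \left(-18\right) = -108$)
$- 564 \left(Q{\left(-34 \right)} + w{\left(u \right)}\right) = - 564 \left(\left(-18 + 6 \left(-34\right)\right) - 108\right) = - 564 \left(\left(-18 - 204\right) - 108\right) = - 564 \left(-222 - 108\right) = \left(-564\right) \left(-330\right) = 186120$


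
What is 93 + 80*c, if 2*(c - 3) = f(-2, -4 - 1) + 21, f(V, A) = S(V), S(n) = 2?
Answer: 1253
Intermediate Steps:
f(V, A) = 2
c = 29/2 (c = 3 + (2 + 21)/2 = 3 + (½)*23 = 3 + 23/2 = 29/2 ≈ 14.500)
93 + 80*c = 93 + 80*(29/2) = 93 + 1160 = 1253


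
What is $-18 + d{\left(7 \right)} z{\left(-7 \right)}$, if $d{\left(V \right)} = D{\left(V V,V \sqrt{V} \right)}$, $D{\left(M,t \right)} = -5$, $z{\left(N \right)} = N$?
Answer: $17$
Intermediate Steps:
$d{\left(V \right)} = -5$
$-18 + d{\left(7 \right)} z{\left(-7 \right)} = -18 - -35 = -18 + 35 = 17$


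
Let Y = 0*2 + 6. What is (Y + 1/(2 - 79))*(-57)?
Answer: -26277/77 ≈ -341.26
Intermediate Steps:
Y = 6 (Y = 0 + 6 = 6)
(Y + 1/(2 - 79))*(-57) = (6 + 1/(2 - 79))*(-57) = (6 + 1/(-77))*(-57) = (6 - 1/77)*(-57) = (461/77)*(-57) = -26277/77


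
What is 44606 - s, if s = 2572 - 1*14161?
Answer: 56195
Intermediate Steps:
s = -11589 (s = 2572 - 14161 = -11589)
44606 - s = 44606 - 1*(-11589) = 44606 + 11589 = 56195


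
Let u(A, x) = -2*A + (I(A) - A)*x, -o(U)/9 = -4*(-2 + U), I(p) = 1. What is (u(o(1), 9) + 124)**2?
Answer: 279841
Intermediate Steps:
o(U) = -72 + 36*U (o(U) = -(-36)*(-2 + U) = -9*(8 - 4*U) = -72 + 36*U)
u(A, x) = -2*A + x*(1 - A) (u(A, x) = -2*A + (1 - A)*x = -2*A + x*(1 - A))
(u(o(1), 9) + 124)**2 = ((9 - 2*(-72 + 36*1) - 1*(-72 + 36*1)*9) + 124)**2 = ((9 - 2*(-72 + 36) - 1*(-72 + 36)*9) + 124)**2 = ((9 - 2*(-36) - 1*(-36)*9) + 124)**2 = ((9 + 72 + 324) + 124)**2 = (405 + 124)**2 = 529**2 = 279841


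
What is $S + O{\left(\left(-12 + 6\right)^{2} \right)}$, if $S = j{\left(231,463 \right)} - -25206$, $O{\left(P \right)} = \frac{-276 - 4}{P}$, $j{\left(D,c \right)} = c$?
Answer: $\frac{230951}{9} \approx 25661.0$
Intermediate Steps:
$O{\left(P \right)} = - \frac{280}{P}$ ($O{\left(P \right)} = \frac{-276 - 4}{P} = - \frac{280}{P}$)
$S = 25669$ ($S = 463 - -25206 = 463 + 25206 = 25669$)
$S + O{\left(\left(-12 + 6\right)^{2} \right)} = 25669 - \frac{280}{\left(-12 + 6\right)^{2}} = 25669 - \frac{280}{\left(-6\right)^{2}} = 25669 - \frac{280}{36} = 25669 - \frac{70}{9} = \frac{230951}{9}$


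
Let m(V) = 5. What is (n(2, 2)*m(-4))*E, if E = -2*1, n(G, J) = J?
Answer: -20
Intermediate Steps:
E = -2
(n(2, 2)*m(-4))*E = (2*5)*(-2) = 10*(-2) = -20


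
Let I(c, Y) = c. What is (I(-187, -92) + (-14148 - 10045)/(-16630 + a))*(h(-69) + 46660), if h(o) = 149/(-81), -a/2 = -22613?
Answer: -20301117036595/2316276 ≈ -8.7645e+6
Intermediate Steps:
a = 45226 (a = -2*(-22613) = 45226)
h(o) = -149/81 (h(o) = 149*(-1/81) = -149/81)
(I(-187, -92) + (-14148 - 10045)/(-16630 + a))*(h(-69) + 46660) = (-187 + (-14148 - 10045)/(-16630 + 45226))*(-149/81 + 46660) = (-187 - 24193/28596)*(3779311/81) = -5371645/28596*3779311/81 = -20301117036595/2316276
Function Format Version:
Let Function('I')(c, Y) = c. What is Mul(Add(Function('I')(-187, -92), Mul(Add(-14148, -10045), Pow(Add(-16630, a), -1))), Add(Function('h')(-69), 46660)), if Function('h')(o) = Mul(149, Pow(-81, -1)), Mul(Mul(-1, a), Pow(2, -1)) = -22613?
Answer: Rational(-20301117036595, 2316276) ≈ -8.7645e+6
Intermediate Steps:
a = 45226 (a = Mul(-2, -22613) = 45226)
Function('h')(o) = Rational(-149, 81) (Function('h')(o) = Mul(149, Rational(-1, 81)) = Rational(-149, 81))
Mul(Add(Function('I')(-187, -92), Mul(Add(-14148, -10045), Pow(Add(-16630, a), -1))), Add(Function('h')(-69), 46660)) = Mul(Add(-187, Mul(Add(-14148, -10045), Pow(Add(-16630, 45226), -1))), Add(Rational(-149, 81), 46660)) = Mul(Add(-187, Mul(-24193, Pow(28596, -1))), Rational(3779311, 81)) = Mul(Add(-187, Mul(-24193, Rational(1, 28596))), Rational(3779311, 81)) = Mul(Add(-187, Rational(-24193, 28596)), Rational(3779311, 81)) = Mul(Rational(-5371645, 28596), Rational(3779311, 81)) = Rational(-20301117036595, 2316276)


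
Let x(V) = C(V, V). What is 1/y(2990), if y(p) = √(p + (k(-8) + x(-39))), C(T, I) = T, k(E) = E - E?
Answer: √2951/2951 ≈ 0.018408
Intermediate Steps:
k(E) = 0
x(V) = V
y(p) = √(-39 + p) (y(p) = √(p + (0 - 39)) = √(p - 39) = √(-39 + p))
1/y(2990) = 1/(√(-39 + 2990)) = 1/(√2951) = √2951/2951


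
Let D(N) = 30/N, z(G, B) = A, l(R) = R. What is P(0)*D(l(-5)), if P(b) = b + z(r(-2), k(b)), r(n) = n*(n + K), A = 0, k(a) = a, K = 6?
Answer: 0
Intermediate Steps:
r(n) = n*(6 + n) (r(n) = n*(n + 6) = n*(6 + n))
z(G, B) = 0
P(b) = b (P(b) = b + 0 = b)
P(0)*D(l(-5)) = 0*(30/(-5)) = 0*(30*(-⅕)) = 0*(-6) = 0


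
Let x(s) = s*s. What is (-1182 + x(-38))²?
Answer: 68644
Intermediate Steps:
x(s) = s²
(-1182 + x(-38))² = (-1182 + (-38)²)² = (-1182 + 1444)² = 262² = 68644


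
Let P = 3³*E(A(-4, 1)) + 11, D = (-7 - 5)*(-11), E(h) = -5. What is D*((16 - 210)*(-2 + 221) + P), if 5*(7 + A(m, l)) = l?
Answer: -5624520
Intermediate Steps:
A(m, l) = -7 + l/5
D = 132 (D = -12*(-11) = 132)
P = -124 (P = 3³*(-5) + 11 = 27*(-5) + 11 = -135 + 11 = -124)
D*((16 - 210)*(-2 + 221) + P) = 132*((16 - 210)*(-2 + 221) - 124) = 132*(-194*219 - 124) = 132*(-42486 - 124) = 132*(-42610) = -5624520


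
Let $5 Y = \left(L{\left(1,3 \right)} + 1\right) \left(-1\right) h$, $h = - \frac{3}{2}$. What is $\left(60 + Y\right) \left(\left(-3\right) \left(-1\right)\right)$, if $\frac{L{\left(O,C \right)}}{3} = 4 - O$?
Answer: $189$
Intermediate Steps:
$h = - \frac{3}{2}$ ($h = \left(-3\right) \frac{1}{2} = - \frac{3}{2} \approx -1.5$)
$L{\left(O,C \right)} = 12 - 3 O$ ($L{\left(O,C \right)} = 3 \left(4 - O\right) = 12 - 3 O$)
$Y = 3$ ($Y = \frac{\left(\left(12 - 3\right) + 1\right) \left(-1\right) \left(- \frac{3}{2}\right)}{5} = \frac{\left(9 + 1\right) \left(-1\right) \left(- \frac{3}{2}\right)}{5} = \frac{10 \left(-1\right) \left(- \frac{3}{2}\right)}{5} = \frac{\left(-10\right) \left(- \frac{3}{2}\right)}{5} = \frac{1}{5} \cdot 15 = 3$)
$\left(60 + Y\right) \left(\left(-3\right) \left(-1\right)\right) = \left(60 + 3\right) \left(\left(-3\right) \left(-1\right)\right) = 63 \cdot 3 = 189$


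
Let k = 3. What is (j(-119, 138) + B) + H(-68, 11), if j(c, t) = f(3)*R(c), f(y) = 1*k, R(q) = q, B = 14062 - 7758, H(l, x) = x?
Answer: 5958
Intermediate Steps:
B = 6304
f(y) = 3 (f(y) = 1*3 = 3)
j(c, t) = 3*c
(j(-119, 138) + B) + H(-68, 11) = (3*(-119) + 6304) + 11 = (-357 + 6304) + 11 = 5947 + 11 = 5958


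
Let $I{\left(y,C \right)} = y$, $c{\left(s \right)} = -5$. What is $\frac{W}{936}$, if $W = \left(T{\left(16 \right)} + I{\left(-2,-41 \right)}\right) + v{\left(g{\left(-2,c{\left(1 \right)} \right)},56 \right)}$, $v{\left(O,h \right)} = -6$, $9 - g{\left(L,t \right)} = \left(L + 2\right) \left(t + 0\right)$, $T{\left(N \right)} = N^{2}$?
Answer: $\frac{31}{117} \approx 0.26496$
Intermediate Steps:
$g{\left(L,t \right)} = 9 - t \left(2 + L\right)$ ($g{\left(L,t \right)} = 9 - \left(L + 2\right) \left(t + 0\right) = 9 - \left(2 + L\right) t = 9 - t \left(2 + L\right)$)
$W = 248$ ($W = \left(16^{2} - 2\right) - 6 = \left(256 - 2\right) - 6 = 254 - 6 = 248$)
$\frac{W}{936} = \frac{248}{936} = 248 \cdot \frac{1}{936} = \frac{31}{117}$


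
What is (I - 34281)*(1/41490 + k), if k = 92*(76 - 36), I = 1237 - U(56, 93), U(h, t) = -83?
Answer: -1677530329387/13830 ≈ -1.2130e+8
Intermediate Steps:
I = 1320 (I = 1237 - 1*(-83) = 1237 + 83 = 1320)
k = 3680 (k = 92*40 = 3680)
(I - 34281)*(1/41490 + k) = (1320 - 34281)*(1/41490 + 3680) = -32961*(1/41490 + 3680) = -32961*152683201/41490 = -1677530329387/13830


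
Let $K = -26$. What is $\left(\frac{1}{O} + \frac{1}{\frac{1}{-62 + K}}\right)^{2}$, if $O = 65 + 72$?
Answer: $\frac{145323025}{18769} \approx 7742.7$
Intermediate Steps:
$O = 137$
$\left(\frac{1}{O} + \frac{1}{\frac{1}{-62 + K}}\right)^{2} = \left(\frac{1}{137} + \frac{1}{\frac{1}{-62 - 26}}\right)^{2} = \left(\frac{1}{137} + \frac{1}{\frac{1}{-88}}\right)^{2} = \left(\frac{1}{137} + \frac{1}{- \frac{1}{88}}\right)^{2} = \left(\frac{1}{137} - 88\right)^{2} = \left(- \frac{12055}{137}\right)^{2} = \frac{145323025}{18769}$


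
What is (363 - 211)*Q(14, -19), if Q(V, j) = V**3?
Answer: 417088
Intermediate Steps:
(363 - 211)*Q(14, -19) = (363 - 211)*14**3 = 152*2744 = 417088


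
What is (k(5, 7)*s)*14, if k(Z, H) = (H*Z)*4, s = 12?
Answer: 23520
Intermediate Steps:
k(Z, H) = 4*H*Z
(k(5, 7)*s)*14 = ((4*7*5)*12)*14 = (140*12)*14 = 1680*14 = 23520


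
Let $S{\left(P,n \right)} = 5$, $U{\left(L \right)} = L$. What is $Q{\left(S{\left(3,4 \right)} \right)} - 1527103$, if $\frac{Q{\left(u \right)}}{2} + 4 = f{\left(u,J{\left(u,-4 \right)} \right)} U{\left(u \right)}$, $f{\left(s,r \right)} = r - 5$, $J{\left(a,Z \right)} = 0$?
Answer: $-1527161$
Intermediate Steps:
$f{\left(s,r \right)} = -5 + r$ ($f{\left(s,r \right)} = r - 5 = -5 + r$)
$Q{\left(u \right)} = -8 - 10 u$ ($Q{\left(u \right)} = -8 + 2 \left(-5 + 0\right) u = -8 + 2 \left(- 5 u\right) = -8 - 10 u$)
$Q{\left(S{\left(3,4 \right)} \right)} - 1527103 = \left(-8 - 50\right) - 1527103 = -58 - 1527103 = -1527161$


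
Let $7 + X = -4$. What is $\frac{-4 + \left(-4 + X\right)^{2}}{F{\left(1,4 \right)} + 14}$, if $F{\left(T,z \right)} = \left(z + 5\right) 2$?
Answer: $\frac{221}{32} \approx 6.9063$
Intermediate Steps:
$X = -11$ ($X = -7 - 4 = -11$)
$F{\left(T,z \right)} = 10 + 2 z$ ($F{\left(T,z \right)} = \left(5 + z\right) 2 = 10 + 2 z$)
$\frac{-4 + \left(-4 + X\right)^{2}}{F{\left(1,4 \right)} + 14} = \frac{-4 + \left(-4 - 11\right)^{2}}{\left(10 + 2 \cdot 4\right) + 14} = \frac{-4 + \left(-15\right)^{2}}{\left(10 + 8\right) + 14} = \frac{-4 + 225}{18 + 14} = \frac{1}{32} \cdot 221 = \frac{221}{32}$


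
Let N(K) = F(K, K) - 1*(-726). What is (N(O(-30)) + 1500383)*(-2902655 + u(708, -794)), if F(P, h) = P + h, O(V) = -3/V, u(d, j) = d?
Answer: -21780696698062/5 ≈ -4.3561e+12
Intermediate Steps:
N(K) = 726 + 2*K (N(K) = (K + K) - 1*(-726) = 2*K + 726 = 726 + 2*K)
(N(O(-30)) + 1500383)*(-2902655 + u(708, -794)) = ((726 + 2*(-3/(-30))) + 1500383)*(-2902655 + 708) = ((726 + 2*(-3*(-1/30))) + 1500383)*(-2901947) = ((726 + 2*(1/10)) + 1500383)*(-2901947) = ((726 + 1/5) + 1500383)*(-2901947) = (3631/5 + 1500383)*(-2901947) = (7505546/5)*(-2901947) = -21780696698062/5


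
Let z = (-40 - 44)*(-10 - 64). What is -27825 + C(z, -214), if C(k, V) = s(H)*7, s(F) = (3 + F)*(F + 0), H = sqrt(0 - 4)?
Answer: -27853 + 42*I ≈ -27853.0 + 42.0*I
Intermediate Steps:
H = 2*I (H = sqrt(-4) = 2*I ≈ 2.0*I)
s(F) = F*(3 + F) (s(F) = (3 + F)*F = F*(3 + F))
z = 6216 (z = -84*(-74) = 6216)
C(k, V) = 14*I*(3 + 2*I) (C(k, V) = ((2*I)*(3 + 2*I))*7 = (2*I*(3 + 2*I))*7 = 14*I*(3 + 2*I))
-27825 + C(z, -214) = -27825 + (-28 + 42*I) = -27853 + 42*I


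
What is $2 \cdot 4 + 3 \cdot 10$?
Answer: $38$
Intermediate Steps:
$2 \cdot 4 + 3 \cdot 10 = 8 + 30 = 38$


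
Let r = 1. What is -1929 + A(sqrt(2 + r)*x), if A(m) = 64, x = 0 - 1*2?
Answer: -1865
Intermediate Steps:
x = -2 (x = 0 - 2 = -2)
-1929 + A(sqrt(2 + r)*x) = -1929 + 64 = -1865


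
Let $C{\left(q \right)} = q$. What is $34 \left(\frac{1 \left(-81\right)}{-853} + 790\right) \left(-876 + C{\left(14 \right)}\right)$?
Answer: $- \frac{19752155908}{853} \approx -2.3156 \cdot 10^{7}$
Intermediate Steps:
$34 \left(\frac{1 \left(-81\right)}{-853} + 790\right) \left(-876 + C{\left(14 \right)}\right) = 34 \left(\frac{1 \left(-81\right)}{-853} + 790\right) \left(-876 + 14\right) = 34 \left(\left(-81\right) \left(- \frac{1}{853}\right) + 790\right) \left(-862\right) = 34 \left(\frac{81}{853} + 790\right) \left(-862\right) = 34 \cdot \frac{673951}{853} \left(-862\right) = 34 \left(- \frac{580945762}{853}\right) = - \frac{19752155908}{853}$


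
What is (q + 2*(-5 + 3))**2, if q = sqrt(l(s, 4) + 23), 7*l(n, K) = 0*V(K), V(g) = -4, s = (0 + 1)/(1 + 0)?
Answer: (-4 + sqrt(23))**2 ≈ 0.63335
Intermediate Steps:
s = 1 (s = 1/1 = 1*1 = 1)
l(n, K) = 0 (l(n, K) = (0*(-4))/7 = (1/7)*0 = 0)
q = sqrt(23) (q = sqrt(0 + 23) = sqrt(23) ≈ 4.7958)
(q + 2*(-5 + 3))**2 = (sqrt(23) + 2*(-5 + 3))**2 = (sqrt(23) + 2*(-2))**2 = (sqrt(23) - 4)**2 = (-4 + sqrt(23))**2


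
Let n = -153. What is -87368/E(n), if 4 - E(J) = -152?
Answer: -21842/39 ≈ -560.05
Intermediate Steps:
E(J) = 156 (E(J) = 4 - 1*(-152) = 4 + 152 = 156)
-87368/E(n) = -87368/156 = -87368*1/156 = -21842/39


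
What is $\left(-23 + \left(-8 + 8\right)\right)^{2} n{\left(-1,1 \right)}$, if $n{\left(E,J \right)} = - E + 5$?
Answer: $3174$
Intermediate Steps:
$n{\left(E,J \right)} = 5 - E$
$\left(-23 + \left(-8 + 8\right)\right)^{2} n{\left(-1,1 \right)} = \left(-23 + \left(-8 + 8\right)\right)^{2} \left(5 - -1\right) = \left(-23 + 0\right)^{2} \left(5 + 1\right) = \left(-23\right)^{2} \cdot 6 = 529 \cdot 6 = 3174$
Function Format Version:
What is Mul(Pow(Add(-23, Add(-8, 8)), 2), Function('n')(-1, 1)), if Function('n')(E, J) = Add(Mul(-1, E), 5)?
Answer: 3174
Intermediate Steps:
Function('n')(E, J) = Add(5, Mul(-1, E))
Mul(Pow(Add(-23, Add(-8, 8)), 2), Function('n')(-1, 1)) = Mul(Pow(Add(-23, Add(-8, 8)), 2), Add(5, Mul(-1, -1))) = Mul(Pow(Add(-23, 0), 2), Add(5, 1)) = Mul(Pow(-23, 2), 6) = Mul(529, 6) = 3174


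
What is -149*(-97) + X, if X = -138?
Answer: 14315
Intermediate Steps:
-149*(-97) + X = -149*(-97) - 138 = 14453 - 138 = 14315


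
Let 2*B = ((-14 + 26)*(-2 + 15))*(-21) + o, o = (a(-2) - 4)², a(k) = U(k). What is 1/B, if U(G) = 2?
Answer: -1/1636 ≈ -0.00061125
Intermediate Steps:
a(k) = 2
o = 4 (o = (2 - 4)² = (-2)² = 4)
B = -1636 (B = (((-14 + 26)*(-2 + 15))*(-21) + 4)/2 = ((12*13)*(-21) + 4)/2 = (156*(-21) + 4)/2 = (-3276 + 4)/2 = (½)*(-3272) = -1636)
1/B = 1/(-1636) = -1/1636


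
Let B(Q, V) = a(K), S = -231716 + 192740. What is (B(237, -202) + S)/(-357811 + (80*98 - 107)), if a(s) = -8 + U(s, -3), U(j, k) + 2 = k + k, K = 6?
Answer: 19496/175039 ≈ 0.11138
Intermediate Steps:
S = -38976
U(j, k) = -2 + 2*k (U(j, k) = -2 + (k + k) = -2 + 2*k)
a(s) = -16 (a(s) = -8 + (-2 + 2*(-3)) = -8 + (-2 - 6) = -8 - 8 = -16)
B(Q, V) = -16
(B(237, -202) + S)/(-357811 + (80*98 - 107)) = (-16 - 38976)/(-357811 + (80*98 - 107)) = -38992/(-357811 + (7840 - 107)) = -38992/(-357811 + 7733) = -38992/(-350078) = -38992*(-1/350078) = 19496/175039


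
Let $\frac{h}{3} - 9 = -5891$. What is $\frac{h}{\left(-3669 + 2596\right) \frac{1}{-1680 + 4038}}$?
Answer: $\frac{41609268}{1073} \approx 38778.0$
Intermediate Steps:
$h = -17646$ ($h = 27 + 3 \left(-5891\right) = 27 - 17673 = -17646$)
$\frac{h}{\left(-3669 + 2596\right) \frac{1}{-1680 + 4038}} = - \frac{17646}{\left(-3669 + 2596\right) \frac{1}{-1680 + 4038}} = - \frac{17646}{\left(-1073\right) \frac{1}{2358}} = - \frac{17646}{- \frac{1073}{2358}} = \left(-17646\right) \left(- \frac{2358}{1073}\right) = \frac{41609268}{1073}$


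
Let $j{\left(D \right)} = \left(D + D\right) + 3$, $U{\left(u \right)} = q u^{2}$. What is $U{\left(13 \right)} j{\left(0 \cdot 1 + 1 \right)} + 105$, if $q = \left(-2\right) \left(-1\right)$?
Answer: $1795$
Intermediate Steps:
$q = 2$
$U{\left(u \right)} = 2 u^{2}$
$j{\left(D \right)} = 3 + 2 D$ ($j{\left(D \right)} = 2 D + 3 = 3 + 2 D$)
$U{\left(13 \right)} j{\left(0 \cdot 1 + 1 \right)} + 105 = 2 \cdot 13^{2} \left(3 + 2 \left(0 \cdot 1 + 1\right)\right) + 105 = 2 \cdot 169 \left(3 + 2 \left(0 + 1\right)\right) + 105 = 338 \left(3 + 2 \cdot 1\right) + 105 = 338 \left(3 + 2\right) + 105 = 338 \cdot 5 + 105 = 1690 + 105 = 1795$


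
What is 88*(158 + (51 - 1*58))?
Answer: 13288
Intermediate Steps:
88*(158 + (51 - 1*58)) = 88*(158 + (51 - 58)) = 88*(158 - 7) = 88*151 = 13288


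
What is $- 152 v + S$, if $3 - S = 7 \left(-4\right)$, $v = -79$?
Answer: $12039$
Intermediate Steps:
$S = 31$ ($S = 3 - 7 \left(-4\right) = 3 - -28 = 3 + 28 = 31$)
$- 152 v + S = \left(-152\right) \left(-79\right) + 31 = 12008 + 31 = 12039$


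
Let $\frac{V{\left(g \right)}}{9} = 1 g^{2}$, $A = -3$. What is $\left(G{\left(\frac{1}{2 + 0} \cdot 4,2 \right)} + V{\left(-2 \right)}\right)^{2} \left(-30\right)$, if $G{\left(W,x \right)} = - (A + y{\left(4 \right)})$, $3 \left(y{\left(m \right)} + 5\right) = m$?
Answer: $- \frac{163840}{3} \approx -54613.0$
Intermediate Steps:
$V{\left(g \right)} = 9 g^{2}$ ($V{\left(g \right)} = 9 \cdot 1 g^{2} = 9 g^{2}$)
$y{\left(m \right)} = -5 + \frac{m}{3}$
$G{\left(W,x \right)} = \frac{20}{3}$ ($G{\left(W,x \right)} = - (-3 + \left(-5 + \frac{1}{3} \cdot 4\right)) = - (-3 + \left(-5 + \frac{4}{3}\right)) = - (-3 - \frac{11}{3}) = \left(-1\right) \left(- \frac{20}{3}\right) = \frac{20}{3}$)
$\left(G{\left(\frac{1}{2 + 0} \cdot 4,2 \right)} + V{\left(-2 \right)}\right)^{2} \left(-30\right) = \left(\frac{20}{3} + 9 \left(-2\right)^{2}\right)^{2} \left(-30\right) = \left(\frac{20}{3} + 9 \cdot 4\right)^{2} \left(-30\right) = \left(\frac{20}{3} + 36\right)^{2} \left(-30\right) = \left(\frac{128}{3}\right)^{2} \left(-30\right) = \frac{16384}{9} \left(-30\right) = - \frac{163840}{3}$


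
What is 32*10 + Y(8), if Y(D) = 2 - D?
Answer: 314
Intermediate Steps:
32*10 + Y(8) = 32*10 + (2 - 1*8) = 320 + (2 - 8) = 320 - 6 = 314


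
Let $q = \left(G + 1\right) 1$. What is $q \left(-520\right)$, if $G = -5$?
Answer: $2080$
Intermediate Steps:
$q = -4$ ($q = \left(-5 + 1\right) 1 = \left(-4\right) 1 = -4$)
$q \left(-520\right) = \left(-4\right) \left(-520\right) = 2080$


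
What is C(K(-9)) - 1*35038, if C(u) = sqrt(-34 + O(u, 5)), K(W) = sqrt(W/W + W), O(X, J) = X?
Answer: -35038 + sqrt(-34 + 2*I*sqrt(2)) ≈ -35038.0 + 5.836*I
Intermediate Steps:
K(W) = sqrt(1 + W)
C(u) = sqrt(-34 + u)
C(K(-9)) - 1*35038 = sqrt(-34 + sqrt(1 - 9)) - 1*35038 = sqrt(-34 + sqrt(-8)) - 35038 = sqrt(-34 + 2*I*sqrt(2)) - 35038 = -35038 + sqrt(-34 + 2*I*sqrt(2))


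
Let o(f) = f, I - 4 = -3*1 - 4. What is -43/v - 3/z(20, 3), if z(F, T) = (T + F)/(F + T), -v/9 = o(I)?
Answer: -124/27 ≈ -4.5926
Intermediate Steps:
I = -3 (I = 4 + (-3*1 - 4) = 4 + (-3 - 4) = 4 - 7 = -3)
v = 27 (v = -9*(-3) = 27)
z(F, T) = 1 (z(F, T) = (F + T)/(F + T) = 1)
-43/v - 3/z(20, 3) = -43/27 - 3/1 = -43*1/27 - 3*1 = -43/27 - 3 = -124/27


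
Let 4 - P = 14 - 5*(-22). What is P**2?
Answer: 14400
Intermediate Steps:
P = -120 (P = 4 - (14 - 5*(-22)) = 4 - (14 + 110) = 4 - 1*124 = 4 - 124 = -120)
P**2 = (-120)**2 = 14400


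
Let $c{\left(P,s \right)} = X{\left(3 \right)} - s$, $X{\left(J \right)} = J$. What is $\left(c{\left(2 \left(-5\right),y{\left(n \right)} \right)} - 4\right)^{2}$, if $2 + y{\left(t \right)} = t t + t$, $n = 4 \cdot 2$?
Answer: $5041$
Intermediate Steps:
$n = 8$
$y{\left(t \right)} = -2 + t + t^{2}$ ($y{\left(t \right)} = -2 + \left(t t + t\right) = -2 + \left(t^{2} + t\right) = -2 + \left(t + t^{2}\right) = -2 + t + t^{2}$)
$c{\left(P,s \right)} = 3 - s$
$\left(c{\left(2 \left(-5\right),y{\left(n \right)} \right)} - 4\right)^{2} = \left(\left(3 - \left(-2 + 8 + 8^{2}\right)\right) - 4\right)^{2} = \left(\left(3 - \left(-2 + 8 + 64\right)\right) - 4\right)^{2} = \left(\left(3 - 70\right) - 4\right)^{2} = \left(-67 - 4\right)^{2} = \left(-71\right)^{2} = 5041$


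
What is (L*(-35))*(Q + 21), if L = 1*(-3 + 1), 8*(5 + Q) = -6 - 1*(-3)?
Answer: 4375/4 ≈ 1093.8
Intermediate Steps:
Q = -43/8 (Q = -5 + (-6 - 1*(-3))/8 = -5 + (-6 + 3)/8 = -5 + (1/8)*(-3) = -5 - 3/8 = -43/8 ≈ -5.3750)
L = -2 (L = 1*(-2) = -2)
(L*(-35))*(Q + 21) = (-2*(-35))*(-43/8 + 21) = 70*(125/8) = 4375/4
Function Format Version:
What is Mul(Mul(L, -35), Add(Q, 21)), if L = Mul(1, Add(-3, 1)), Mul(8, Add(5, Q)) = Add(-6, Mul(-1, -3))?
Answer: Rational(4375, 4) ≈ 1093.8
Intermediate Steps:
Q = Rational(-43, 8) (Q = Add(-5, Mul(Rational(1, 8), Add(-6, Mul(-1, -3)))) = Add(-5, Mul(Rational(1, 8), Add(-6, 3))) = Add(-5, Mul(Rational(1, 8), -3)) = Add(-5, Rational(-3, 8)) = Rational(-43, 8) ≈ -5.3750)
L = -2 (L = Mul(1, -2) = -2)
Mul(Mul(L, -35), Add(Q, 21)) = Mul(Mul(-2, -35), Add(Rational(-43, 8), 21)) = Mul(70, Rational(125, 8)) = Rational(4375, 4)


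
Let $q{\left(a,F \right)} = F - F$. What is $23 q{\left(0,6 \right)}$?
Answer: $0$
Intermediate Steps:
$q{\left(a,F \right)} = 0$
$23 q{\left(0,6 \right)} = 23 \cdot 0 = 0$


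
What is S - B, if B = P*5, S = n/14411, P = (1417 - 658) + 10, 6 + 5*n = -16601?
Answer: -277068082/72055 ≈ -3845.2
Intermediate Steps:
n = -16607/5 (n = -6/5 + (⅕)*(-16601) = -6/5 - 16601/5 = -16607/5 ≈ -3321.4)
P = 769 (P = 759 + 10 = 769)
S = -16607/72055 (S = -16607/5/14411 = -16607/5*1/14411 = -16607/72055 ≈ -0.23048)
B = 3845 (B = 769*5 = 3845)
S - B = -16607/72055 - 1*3845 = -16607/72055 - 3845 = -277068082/72055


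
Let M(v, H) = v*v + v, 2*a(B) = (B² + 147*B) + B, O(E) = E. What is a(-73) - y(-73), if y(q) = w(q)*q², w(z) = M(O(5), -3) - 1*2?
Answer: -303899/2 ≈ -1.5195e+5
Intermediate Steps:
a(B) = B²/2 + 74*B (a(B) = ((B² + 147*B) + B)/2 = (B² + 148*B)/2 = B²/2 + 74*B)
M(v, H) = v + v² (M(v, H) = v² + v = v + v²)
w(z) = 28 (w(z) = 5*(1 + 5) - 1*2 = 5*6 - 2 = 30 - 2 = 28)
y(q) = 28*q²
a(-73) - y(-73) = (½)*(-73)*(148 - 73) - 28*(-73)² = (½)*(-73)*75 - 28*5329 = -5475/2 - 1*149212 = -5475/2 - 149212 = -303899/2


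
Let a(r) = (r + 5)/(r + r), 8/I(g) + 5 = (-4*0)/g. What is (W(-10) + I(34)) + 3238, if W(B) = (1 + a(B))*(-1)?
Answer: 64703/20 ≈ 3235.1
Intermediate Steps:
I(g) = -8/5 (I(g) = 8/(-5 + (-4*0)/g) = 8/(-5 + 0/g) = 8/(-5 + 0) = 8/(-5) = 8*(-1/5) = -8/5)
a(r) = (5 + r)/(2*r) (a(r) = (5 + r)/((2*r)) = (5 + r)*(1/(2*r)) = (5 + r)/(2*r))
W(B) = -1 - (5 + B)/(2*B) (W(B) = (1 + (5 + B)/(2*B))*(-1) = -1 - (5 + B)/(2*B))
(W(-10) + I(34)) + 3238 = ((1/2)*(-5 - 3*(-10))/(-10) - 8/5) + 3238 = ((1/2)*(-1/10)*(-5 + 30) - 8/5) + 3238 = ((1/2)*(-1/10)*25 - 8/5) + 3238 = (-5/4 - 8/5) + 3238 = -57/20 + 3238 = 64703/20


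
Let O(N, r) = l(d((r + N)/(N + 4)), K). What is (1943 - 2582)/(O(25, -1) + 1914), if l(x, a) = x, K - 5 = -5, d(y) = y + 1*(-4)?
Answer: -18531/55414 ≈ -0.33441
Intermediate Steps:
d(y) = -4 + y (d(y) = y - 4 = -4 + y)
K = 0 (K = 5 - 5 = 0)
O(N, r) = -4 + (N + r)/(4 + N) (O(N, r) = -4 + (r + N)/(N + 4) = -4 + (N + r)/(4 + N))
(1943 - 2582)/(O(25, -1) + 1914) = (1943 - 2582)/((-16 - 1 - 3*25)/(4 + 25) + 1914) = -639/((-16 - 1 - 75)/29 + 1914) = -639/((1/29)*(-92) + 1914) = -639/(-92/29 + 1914) = -639/55414/29 = -639*29/55414 = -18531/55414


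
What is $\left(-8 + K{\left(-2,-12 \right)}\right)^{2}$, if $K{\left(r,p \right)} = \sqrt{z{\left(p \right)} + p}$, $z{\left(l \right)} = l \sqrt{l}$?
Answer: $\left(8 - \sqrt{-12 - 24 i \sqrt{3}}\right)^{2} \approx -11.262 + 42.539 i$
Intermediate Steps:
$z{\left(l \right)} = l^{\frac{3}{2}}$
$K{\left(r,p \right)} = \sqrt{p + p^{\frac{3}{2}}}$ ($K{\left(r,p \right)} = \sqrt{p^{\frac{3}{2}} + p} = \sqrt{p + p^{\frac{3}{2}}}$)
$\left(-8 + K{\left(-2,-12 \right)}\right)^{2} = \left(-8 + \sqrt{-12 + \left(-12\right)^{\frac{3}{2}}}\right)^{2} = \left(-8 + \sqrt{-12 - 24 i \sqrt{3}}\right)^{2}$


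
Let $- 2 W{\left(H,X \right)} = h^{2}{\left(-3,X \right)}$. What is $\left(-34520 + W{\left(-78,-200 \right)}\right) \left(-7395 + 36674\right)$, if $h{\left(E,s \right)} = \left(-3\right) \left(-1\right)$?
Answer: $- \frac{2021685671}{2} \approx -1.0108 \cdot 10^{9}$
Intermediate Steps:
$h{\left(E,s \right)} = 3$
$W{\left(H,X \right)} = - \frac{9}{2}$ ($W{\left(H,X \right)} = - \frac{3^{2}}{2} = \left(- \frac{1}{2}\right) 9 = - \frac{9}{2}$)
$\left(-34520 + W{\left(-78,-200 \right)}\right) \left(-7395 + 36674\right) = \left(-34520 - \frac{9}{2}\right) \left(-7395 + 36674\right) = \left(- \frac{69049}{2}\right) 29279 = - \frac{2021685671}{2}$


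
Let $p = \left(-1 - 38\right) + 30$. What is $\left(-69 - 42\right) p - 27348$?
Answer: $-26349$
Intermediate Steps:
$p = -9$ ($p = -39 + 30 = -9$)
$\left(-69 - 42\right) p - 27348 = \left(-69 - 42\right) \left(-9\right) - 27348 = \left(-111\right) \left(-9\right) - 27348 = 999 - 27348 = -26349$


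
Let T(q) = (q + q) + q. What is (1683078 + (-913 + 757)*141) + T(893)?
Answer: 1663761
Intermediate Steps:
T(q) = 3*q (T(q) = 2*q + q = 3*q)
(1683078 + (-913 + 757)*141) + T(893) = (1683078 + (-913 + 757)*141) + 3*893 = (1683078 - 156*141) + 2679 = (1683078 - 21996) + 2679 = 1661082 + 2679 = 1663761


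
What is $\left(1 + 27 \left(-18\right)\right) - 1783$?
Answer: $-2268$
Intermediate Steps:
$\left(1 + 27 \left(-18\right)\right) - 1783 = \left(1 - 486\right) - 1783 = -485 - 1783 = -2268$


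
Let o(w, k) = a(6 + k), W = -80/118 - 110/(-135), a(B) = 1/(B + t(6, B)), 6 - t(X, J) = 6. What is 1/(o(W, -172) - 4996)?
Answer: -166/829337 ≈ -0.00020016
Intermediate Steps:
t(X, J) = 0 (t(X, J) = 6 - 1*6 = 6 - 6 = 0)
a(B) = 1/B (a(B) = 1/(B + 0) = 1/B)
W = 218/1593 (W = -80*1/118 - 110*(-1/135) = -40/59 + 22/27 = 218/1593 ≈ 0.13685)
o(w, k) = 1/(6 + k)
1/(o(W, -172) - 4996) = 1/(1/(6 - 172) - 4996) = 1/(1/(-166) - 4996) = 1/(-1/166 - 4996) = 1/(-829337/166) = -166/829337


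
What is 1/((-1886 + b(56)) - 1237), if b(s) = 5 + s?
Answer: -1/3062 ≈ -0.00032658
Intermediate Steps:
1/((-1886 + b(56)) - 1237) = 1/((-1886 + (5 + 56)) - 1237) = 1/((-1886 + 61) - 1237) = 1/(-1825 - 1237) = 1/(-3062) = -1/3062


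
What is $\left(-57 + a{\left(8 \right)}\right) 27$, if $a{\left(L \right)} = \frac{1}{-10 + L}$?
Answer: $- \frac{3105}{2} \approx -1552.5$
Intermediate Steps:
$\left(-57 + a{\left(8 \right)}\right) 27 = \left(-57 + \frac{1}{-10 + 8}\right) 27 = \left(-57 + \frac{1}{-2}\right) 27 = \left(-57 - \frac{1}{2}\right) 27 = \left(- \frac{115}{2}\right) 27 = - \frac{3105}{2}$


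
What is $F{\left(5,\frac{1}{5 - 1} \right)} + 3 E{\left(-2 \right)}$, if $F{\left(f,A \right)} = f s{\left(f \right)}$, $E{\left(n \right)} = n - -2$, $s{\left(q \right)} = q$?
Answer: $25$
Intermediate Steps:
$E{\left(n \right)} = 2 + n$ ($E{\left(n \right)} = n + 2 = 2 + n$)
$F{\left(f,A \right)} = f^{2}$ ($F{\left(f,A \right)} = f f = f^{2}$)
$F{\left(5,\frac{1}{5 - 1} \right)} + 3 E{\left(-2 \right)} = 5^{2} + 3 \left(2 - 2\right) = 25 + 3 \cdot 0 = 25 + 0 = 25$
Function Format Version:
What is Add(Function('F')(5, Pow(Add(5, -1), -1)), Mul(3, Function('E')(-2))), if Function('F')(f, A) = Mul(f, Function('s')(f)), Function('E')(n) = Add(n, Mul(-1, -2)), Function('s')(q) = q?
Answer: 25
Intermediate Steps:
Function('E')(n) = Add(2, n) (Function('E')(n) = Add(n, 2) = Add(2, n))
Function('F')(f, A) = Pow(f, 2) (Function('F')(f, A) = Mul(f, f) = Pow(f, 2))
Add(Function('F')(5, Pow(Add(5, -1), -1)), Mul(3, Function('E')(-2))) = Add(Pow(5, 2), Mul(3, Add(2, -2))) = Add(25, Mul(3, 0)) = Add(25, 0) = 25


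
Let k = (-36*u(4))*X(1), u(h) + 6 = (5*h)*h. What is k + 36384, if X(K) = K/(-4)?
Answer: 37050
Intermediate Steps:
u(h) = -6 + 5*h**2 (u(h) = -6 + (5*h)*h = -6 + 5*h**2)
X(K) = -K/4 (X(K) = K*(-1/4) = -K/4)
k = 666 (k = (-36*(-6 + 5*4**2))*(-1/4*1) = -36*(-6 + 5*16)*(-1/4) = -36*(-6 + 80)*(-1/4) = -36*74*(-1/4) = -2664*(-1/4) = 666)
k + 36384 = 666 + 36384 = 37050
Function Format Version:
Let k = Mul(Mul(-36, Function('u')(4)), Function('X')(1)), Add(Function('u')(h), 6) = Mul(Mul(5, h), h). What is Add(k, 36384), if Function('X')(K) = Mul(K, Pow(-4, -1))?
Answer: 37050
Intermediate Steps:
Function('u')(h) = Add(-6, Mul(5, Pow(h, 2))) (Function('u')(h) = Add(-6, Mul(Mul(5, h), h)) = Add(-6, Mul(5, Pow(h, 2))))
Function('X')(K) = Mul(Rational(-1, 4), K) (Function('X')(K) = Mul(K, Rational(-1, 4)) = Mul(Rational(-1, 4), K))
k = 666 (k = Mul(Mul(-36, Add(-6, Mul(5, Pow(4, 2)))), Mul(Rational(-1, 4), 1)) = Mul(Mul(-36, Add(-6, Mul(5, 16))), Rational(-1, 4)) = Mul(Mul(-36, Add(-6, 80)), Rational(-1, 4)) = Mul(Mul(-36, 74), Rational(-1, 4)) = Mul(-2664, Rational(-1, 4)) = 666)
Add(k, 36384) = Add(666, 36384) = 37050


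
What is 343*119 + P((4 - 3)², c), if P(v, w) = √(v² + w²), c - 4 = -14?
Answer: 40817 + √101 ≈ 40827.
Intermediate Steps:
c = -10 (c = 4 - 14 = -10)
343*119 + P((4 - 3)², c) = 343*119 + √(((4 - 3)²)² + (-10)²) = 40817 + √((1²)² + 100) = 40817 + √(1² + 100) = 40817 + √(1 + 100) = 40817 + √101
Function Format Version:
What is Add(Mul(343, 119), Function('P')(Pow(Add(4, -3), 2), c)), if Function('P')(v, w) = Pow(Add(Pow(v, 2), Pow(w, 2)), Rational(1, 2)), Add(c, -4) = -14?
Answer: Add(40817, Pow(101, Rational(1, 2))) ≈ 40827.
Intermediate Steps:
c = -10 (c = Add(4, -14) = -10)
Add(Mul(343, 119), Function('P')(Pow(Add(4, -3), 2), c)) = Add(Mul(343, 119), Pow(Add(Pow(Pow(Add(4, -3), 2), 2), Pow(-10, 2)), Rational(1, 2))) = Add(40817, Pow(Add(Pow(Pow(1, 2), 2), 100), Rational(1, 2))) = Add(40817, Pow(Add(Pow(1, 2), 100), Rational(1, 2))) = Add(40817, Pow(Add(1, 100), Rational(1, 2))) = Add(40817, Pow(101, Rational(1, 2)))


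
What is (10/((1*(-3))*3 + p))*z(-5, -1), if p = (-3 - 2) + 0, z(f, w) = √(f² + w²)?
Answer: -5*√26/7 ≈ -3.6422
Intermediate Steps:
p = -5 (p = -5 + 0 = -5)
(10/((1*(-3))*3 + p))*z(-5, -1) = (10/((1*(-3))*3 - 5))*√((-5)² + (-1)²) = (10/(-3*3 - 5))*√(25 + 1) = (10/(-9 - 5))*√26 = (10/(-14))*√26 = (10*(-1/14))*√26 = -5*√26/7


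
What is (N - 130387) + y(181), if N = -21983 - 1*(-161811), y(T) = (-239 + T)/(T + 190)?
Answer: 3502553/371 ≈ 9440.8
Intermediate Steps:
y(T) = (-239 + T)/(190 + T)
N = 139828 (N = -21983 + 161811 = 139828)
(N - 130387) + y(181) = (139828 - 130387) + (-239 + 181)/(190 + 181) = 9441 - 58/371 = 3502553/371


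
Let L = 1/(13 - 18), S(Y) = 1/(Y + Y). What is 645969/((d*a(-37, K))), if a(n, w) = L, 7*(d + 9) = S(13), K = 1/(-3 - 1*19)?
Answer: 587831790/1637 ≈ 3.5909e+5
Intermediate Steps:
K = -1/22 (K = 1/(-3 - 19) = 1/(-22) = -1/22 ≈ -0.045455)
S(Y) = 1/(2*Y)
L = -⅕ (L = 1/(-5) = -⅕ ≈ -0.20000)
d = -1637/182 (d = -9 + ((½)/13)/7 = -9 + ((½)*(1/13))/7 = -9 + (⅐)*(1/26) = -9 + 1/182 = -1637/182 ≈ -8.9945)
a(n, w) = -⅕
645969/((d*a(-37, K))) = 645969/((-1637/182*(-⅕))) = 645969/(1637/910) = 645969*(910/1637) = 587831790/1637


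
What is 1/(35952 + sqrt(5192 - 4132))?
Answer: 8988/323136311 - sqrt(265)/646272622 ≈ 2.7790e-5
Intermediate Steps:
1/(35952 + sqrt(5192 - 4132)) = 1/(35952 + sqrt(1060)) = 1/(35952 + 2*sqrt(265))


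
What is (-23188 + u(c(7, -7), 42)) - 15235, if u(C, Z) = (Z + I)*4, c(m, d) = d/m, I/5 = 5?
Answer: -38155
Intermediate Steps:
I = 25 (I = 5*5 = 25)
u(C, Z) = 100 + 4*Z (u(C, Z) = (Z + 25)*4 = (25 + Z)*4 = 100 + 4*Z)
(-23188 + u(c(7, -7), 42)) - 15235 = (-23188 + (100 + 4*42)) - 15235 = (-23188 + (100 + 168)) - 15235 = (-23188 + 268) - 15235 = -22920 - 15235 = -38155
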